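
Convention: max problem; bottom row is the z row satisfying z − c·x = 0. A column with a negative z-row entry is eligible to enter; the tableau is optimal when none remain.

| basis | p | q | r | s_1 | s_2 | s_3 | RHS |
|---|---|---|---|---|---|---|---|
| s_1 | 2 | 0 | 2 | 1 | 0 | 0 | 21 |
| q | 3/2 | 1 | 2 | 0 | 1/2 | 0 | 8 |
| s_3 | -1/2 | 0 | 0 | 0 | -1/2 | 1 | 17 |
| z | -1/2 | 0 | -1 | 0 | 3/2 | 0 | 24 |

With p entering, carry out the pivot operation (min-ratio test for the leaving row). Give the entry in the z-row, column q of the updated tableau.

1/3

Ratio test on column p — row 1: 21/2 = 21/2; row 2: 8/(3/2) = 16/3; row 3: entry -1/2 ≤ 0. Minimum is 16/3 at row 2 (q leaves); pivot element 3/2.
Divide row 2 by 3/2; eliminate column p from the other rows.
z-row update in column q: 0 − (-1/2)·(2/3) = 1/3.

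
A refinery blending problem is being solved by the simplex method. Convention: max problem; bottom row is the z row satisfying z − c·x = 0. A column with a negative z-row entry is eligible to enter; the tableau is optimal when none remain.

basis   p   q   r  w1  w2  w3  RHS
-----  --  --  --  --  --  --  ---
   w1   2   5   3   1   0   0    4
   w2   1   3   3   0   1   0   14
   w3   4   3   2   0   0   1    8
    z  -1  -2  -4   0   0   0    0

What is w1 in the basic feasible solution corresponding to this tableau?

4

w1 is basic (row 1); its value is the RHS of that row, 4.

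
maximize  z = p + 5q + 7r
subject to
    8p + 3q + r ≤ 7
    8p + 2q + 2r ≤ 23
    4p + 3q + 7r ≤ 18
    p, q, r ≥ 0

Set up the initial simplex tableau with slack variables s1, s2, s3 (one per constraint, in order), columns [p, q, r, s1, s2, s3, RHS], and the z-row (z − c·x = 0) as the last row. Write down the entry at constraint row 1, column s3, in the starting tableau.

0

Slack s3 belongs to constraint 3; its column is the unit vector e_3, so the entry in row 1 is 0.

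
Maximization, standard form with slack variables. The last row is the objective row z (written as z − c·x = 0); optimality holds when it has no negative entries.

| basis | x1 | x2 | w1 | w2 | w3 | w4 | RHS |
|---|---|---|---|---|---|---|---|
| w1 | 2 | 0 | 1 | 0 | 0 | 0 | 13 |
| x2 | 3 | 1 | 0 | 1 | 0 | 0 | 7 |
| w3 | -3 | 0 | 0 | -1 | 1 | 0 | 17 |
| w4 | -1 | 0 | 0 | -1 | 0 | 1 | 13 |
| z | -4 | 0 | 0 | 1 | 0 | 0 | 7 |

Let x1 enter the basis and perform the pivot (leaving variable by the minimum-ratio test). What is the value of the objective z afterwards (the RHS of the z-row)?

Ratio test on column x1 — row 1: 13/2 = 13/2; row 2: 7/3 = 7/3; row 3: entry -3 ≤ 0; row 4: entry -1 ≤ 0. Minimum is 7/3 at row 2 (x2 leaves); pivot element 3.
Pivot on row 2; the z-row RHS becomes 7 − (-4)·(7/3) = 49/3.

49/3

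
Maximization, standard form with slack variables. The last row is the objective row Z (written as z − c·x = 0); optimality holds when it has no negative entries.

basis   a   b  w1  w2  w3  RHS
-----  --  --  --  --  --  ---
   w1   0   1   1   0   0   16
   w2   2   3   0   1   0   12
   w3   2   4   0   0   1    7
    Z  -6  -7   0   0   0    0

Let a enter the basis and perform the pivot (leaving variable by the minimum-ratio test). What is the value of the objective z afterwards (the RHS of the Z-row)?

Ratio test on column a — row 1: entry 0 ≤ 0; row 2: 12/2 = 6; row 3: 7/2 = 7/2. Minimum is 7/2 at row 3 (w3 leaves); pivot element 2.
Pivot on row 3; the Z-row RHS becomes 0 − (-6)·(7/2) = 21.

21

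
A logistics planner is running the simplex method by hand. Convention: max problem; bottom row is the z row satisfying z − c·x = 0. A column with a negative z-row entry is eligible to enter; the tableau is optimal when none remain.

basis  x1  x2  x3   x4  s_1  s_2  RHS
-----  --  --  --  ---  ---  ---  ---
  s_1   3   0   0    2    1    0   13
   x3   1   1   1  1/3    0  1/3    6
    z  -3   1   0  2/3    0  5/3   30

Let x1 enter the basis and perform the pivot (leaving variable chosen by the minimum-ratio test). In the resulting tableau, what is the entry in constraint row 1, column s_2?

Ratio test on column x1 — row 1: 13/3 = 13/3; row 2: 6/1 = 6. Minimum is 13/3 at row 1 (s_1 leaves); pivot element 3.
Divide row 1 by 3; eliminate column x1 from the other rows.
In the new row 1, the s_2 entry is the old entry divided by the pivot: 0/3 = 0.

0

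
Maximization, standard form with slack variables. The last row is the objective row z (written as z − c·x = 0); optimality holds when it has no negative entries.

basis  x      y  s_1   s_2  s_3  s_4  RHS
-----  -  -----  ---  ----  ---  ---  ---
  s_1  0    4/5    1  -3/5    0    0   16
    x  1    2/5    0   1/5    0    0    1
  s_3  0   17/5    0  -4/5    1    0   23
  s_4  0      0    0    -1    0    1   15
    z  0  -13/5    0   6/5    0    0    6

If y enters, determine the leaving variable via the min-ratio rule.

Column y entries and ratios — s_1: 16/(4/5) = 20; x: 1/(2/5) = 5/2; s_3: 23/(17/5) = 115/17; s_4: 0 ≤ 0, skip.
Smallest ratio is 5/2 in the row of x, so x leaves.

x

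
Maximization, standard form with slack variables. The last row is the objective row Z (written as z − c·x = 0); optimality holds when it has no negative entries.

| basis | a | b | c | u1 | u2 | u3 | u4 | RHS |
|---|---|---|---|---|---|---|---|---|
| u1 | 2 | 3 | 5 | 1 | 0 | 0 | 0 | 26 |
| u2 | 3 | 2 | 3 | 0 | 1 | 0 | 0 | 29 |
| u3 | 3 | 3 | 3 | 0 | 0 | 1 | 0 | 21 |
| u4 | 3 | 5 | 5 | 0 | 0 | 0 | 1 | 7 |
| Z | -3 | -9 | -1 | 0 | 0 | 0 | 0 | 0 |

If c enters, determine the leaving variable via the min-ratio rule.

u4

Column c entries and ratios — u1: 26/5 = 26/5; u2: 29/3 = 29/3; u3: 21/3 = 7; u4: 7/5 = 7/5.
Smallest ratio is 7/5 in the row of u4, so u4 leaves.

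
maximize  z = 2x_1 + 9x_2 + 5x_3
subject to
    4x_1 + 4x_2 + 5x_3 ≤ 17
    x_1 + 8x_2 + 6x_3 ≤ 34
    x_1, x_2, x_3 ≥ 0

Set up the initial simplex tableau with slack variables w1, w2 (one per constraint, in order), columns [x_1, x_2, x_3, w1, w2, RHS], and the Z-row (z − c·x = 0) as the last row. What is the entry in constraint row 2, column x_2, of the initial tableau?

Constraint 2 has coefficient 8 on x_2.

8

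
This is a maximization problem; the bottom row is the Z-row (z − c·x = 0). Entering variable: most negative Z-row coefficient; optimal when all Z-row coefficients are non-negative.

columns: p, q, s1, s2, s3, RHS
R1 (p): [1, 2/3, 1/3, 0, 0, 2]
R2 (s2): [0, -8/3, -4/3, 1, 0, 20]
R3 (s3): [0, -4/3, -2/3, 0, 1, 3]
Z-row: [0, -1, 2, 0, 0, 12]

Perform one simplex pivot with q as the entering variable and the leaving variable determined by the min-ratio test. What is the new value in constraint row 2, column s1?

0

Ratio test on column q — row 1: 2/(2/3) = 3; row 2: entry -8/3 ≤ 0; row 3: entry -4/3 ≤ 0. Minimum is 3 at row 1 (p leaves); pivot element 2/3.
Divide row 1 by 2/3; eliminate column q from the other rows.
Row 2 update in column s1: -4/3 − (-8/3)·(1/2) = 0.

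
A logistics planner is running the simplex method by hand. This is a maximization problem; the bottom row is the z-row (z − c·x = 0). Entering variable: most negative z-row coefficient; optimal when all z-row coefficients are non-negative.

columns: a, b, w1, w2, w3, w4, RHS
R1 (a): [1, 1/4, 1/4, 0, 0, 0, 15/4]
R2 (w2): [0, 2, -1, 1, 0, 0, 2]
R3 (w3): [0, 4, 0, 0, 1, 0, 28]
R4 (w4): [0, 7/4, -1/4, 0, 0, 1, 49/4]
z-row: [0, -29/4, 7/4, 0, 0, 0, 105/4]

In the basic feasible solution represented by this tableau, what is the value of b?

0

b is not in the basis, so in the current basic feasible solution b = 0.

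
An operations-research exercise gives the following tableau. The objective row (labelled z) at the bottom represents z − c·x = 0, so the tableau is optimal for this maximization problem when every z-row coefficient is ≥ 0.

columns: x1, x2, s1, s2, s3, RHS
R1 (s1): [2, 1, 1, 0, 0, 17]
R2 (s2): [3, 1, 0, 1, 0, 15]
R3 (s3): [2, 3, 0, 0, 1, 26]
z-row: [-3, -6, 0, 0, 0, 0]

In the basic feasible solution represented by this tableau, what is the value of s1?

s1 is basic (row 1); its value is the RHS of that row, 17.

17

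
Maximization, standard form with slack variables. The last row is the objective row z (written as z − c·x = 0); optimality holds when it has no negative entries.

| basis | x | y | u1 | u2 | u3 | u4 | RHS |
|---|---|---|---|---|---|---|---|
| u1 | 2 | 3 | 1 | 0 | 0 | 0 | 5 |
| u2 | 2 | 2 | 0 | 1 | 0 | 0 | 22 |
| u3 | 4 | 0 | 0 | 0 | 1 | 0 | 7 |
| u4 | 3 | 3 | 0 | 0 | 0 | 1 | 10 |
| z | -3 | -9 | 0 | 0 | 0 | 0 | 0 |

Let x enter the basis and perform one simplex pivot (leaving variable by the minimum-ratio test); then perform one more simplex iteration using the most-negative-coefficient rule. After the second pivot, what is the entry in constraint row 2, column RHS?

35/2

Ratio test on column x — row 1: 5/2 = 5/2; row 2: 22/2 = 11; row 3: 7/4 = 7/4; row 4: 10/3 = 10/3. Minimum is 7/4 at row 3 (u3 leaves); pivot element 4.
Divide row 3 by 4; eliminate column x from the other rows.
Second iteration: most negative z-row entry is -9 in column y, so y enters.
Ratio test on column y — row 1: (3/2)/3 = 1/2; row 2: (37/2)/2 = 37/4; row 3: entry 0 ≤ 0; row 4: (19/4)/3 = 19/12. Minimum is 1/2 at row 1 (u1 leaves); pivot element 3.
Divide row 1 by 3; eliminate column y from the other rows.
After both pivots, the entry at constraint row 2, column RHS is 35/2.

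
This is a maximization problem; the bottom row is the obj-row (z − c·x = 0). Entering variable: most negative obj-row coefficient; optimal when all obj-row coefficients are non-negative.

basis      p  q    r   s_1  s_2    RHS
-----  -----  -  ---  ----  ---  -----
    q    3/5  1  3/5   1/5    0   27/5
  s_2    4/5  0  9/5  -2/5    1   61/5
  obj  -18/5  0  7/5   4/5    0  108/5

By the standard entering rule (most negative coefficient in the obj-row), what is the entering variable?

Negative obj-row entries: p: -18/5.
The most negative is -18/5 in column p, so p enters.

p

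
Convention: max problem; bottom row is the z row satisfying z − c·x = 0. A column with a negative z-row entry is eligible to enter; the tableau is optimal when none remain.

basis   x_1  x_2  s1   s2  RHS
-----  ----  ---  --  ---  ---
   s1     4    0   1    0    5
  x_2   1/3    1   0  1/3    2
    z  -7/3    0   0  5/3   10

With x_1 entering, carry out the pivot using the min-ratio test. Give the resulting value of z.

155/12

Ratio test on column x_1 — row 1: 5/4 = 5/4; row 2: 2/(1/3) = 6. Minimum is 5/4 at row 1 (s1 leaves); pivot element 4.
Pivot on row 1; the z-row RHS becomes 10 − (-7/3)·(5/4) = 155/12.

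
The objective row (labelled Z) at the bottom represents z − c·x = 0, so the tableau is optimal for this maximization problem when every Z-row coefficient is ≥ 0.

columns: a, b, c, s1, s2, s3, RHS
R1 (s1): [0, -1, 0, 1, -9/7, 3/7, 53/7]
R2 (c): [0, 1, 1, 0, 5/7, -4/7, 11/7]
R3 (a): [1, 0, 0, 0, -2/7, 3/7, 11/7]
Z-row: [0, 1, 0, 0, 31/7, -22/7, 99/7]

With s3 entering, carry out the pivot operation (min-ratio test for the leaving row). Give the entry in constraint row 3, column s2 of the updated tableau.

-2/3

Ratio test on column s3 — row 1: (53/7)/(3/7) = 53/3; row 2: entry -4/7 ≤ 0; row 3: (11/7)/(3/7) = 11/3. Minimum is 11/3 at row 3 (a leaves); pivot element 3/7.
Divide row 3 by 3/7; eliminate column s3 from the other rows.
In the new row 3, the s2 entry is the old entry divided by the pivot: (-2/7)/(3/7) = -2/3.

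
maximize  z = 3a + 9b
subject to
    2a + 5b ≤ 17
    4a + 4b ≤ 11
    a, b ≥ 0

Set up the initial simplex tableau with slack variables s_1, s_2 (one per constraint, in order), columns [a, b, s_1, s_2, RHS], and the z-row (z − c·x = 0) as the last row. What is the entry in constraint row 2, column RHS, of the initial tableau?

11

The RHS of constraint 2 is b_2 = 11.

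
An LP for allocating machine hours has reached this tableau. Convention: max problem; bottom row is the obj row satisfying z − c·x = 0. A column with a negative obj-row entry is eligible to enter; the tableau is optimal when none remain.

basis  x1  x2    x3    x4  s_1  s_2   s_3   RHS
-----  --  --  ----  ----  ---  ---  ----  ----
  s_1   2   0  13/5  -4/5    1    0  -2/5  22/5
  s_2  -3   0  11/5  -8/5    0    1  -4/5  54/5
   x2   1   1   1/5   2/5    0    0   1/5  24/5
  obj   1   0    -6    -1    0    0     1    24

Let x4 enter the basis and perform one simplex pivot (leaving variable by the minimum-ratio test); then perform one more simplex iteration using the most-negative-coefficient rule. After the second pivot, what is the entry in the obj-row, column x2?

Ratio test on column x4 — row 1: entry -4/5 ≤ 0; row 2: entry -8/5 ≤ 0; row 3: (24/5)/(2/5) = 12. Minimum is 12 at row 3 (x2 leaves); pivot element 2/5.
Divide row 3 by 2/5; eliminate column x4 from the other rows.
Second iteration: most negative obj-row entry is -11/2 in column x3, so x3 enters.
Ratio test on column x3 — row 1: 14/3 = 14/3; row 2: 30/3 = 10; row 3: 12/(1/2) = 24. Minimum is 14/3 at row 1 (s_1 leaves); pivot element 3.
Divide row 1 by 3; eliminate column x3 from the other rows.
After both pivots, the entry at the obj-row, column x2 is 37/6.

37/6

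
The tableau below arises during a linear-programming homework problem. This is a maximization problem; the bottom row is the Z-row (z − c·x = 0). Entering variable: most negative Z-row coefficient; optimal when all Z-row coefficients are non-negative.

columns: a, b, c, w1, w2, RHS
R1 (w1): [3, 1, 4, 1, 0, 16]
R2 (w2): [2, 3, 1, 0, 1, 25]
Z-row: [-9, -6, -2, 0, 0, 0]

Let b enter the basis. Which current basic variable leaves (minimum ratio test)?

w2

Column b entries and ratios — w1: 16/1 = 16; w2: 25/3 = 25/3.
Smallest ratio is 25/3 in the row of w2, so w2 leaves.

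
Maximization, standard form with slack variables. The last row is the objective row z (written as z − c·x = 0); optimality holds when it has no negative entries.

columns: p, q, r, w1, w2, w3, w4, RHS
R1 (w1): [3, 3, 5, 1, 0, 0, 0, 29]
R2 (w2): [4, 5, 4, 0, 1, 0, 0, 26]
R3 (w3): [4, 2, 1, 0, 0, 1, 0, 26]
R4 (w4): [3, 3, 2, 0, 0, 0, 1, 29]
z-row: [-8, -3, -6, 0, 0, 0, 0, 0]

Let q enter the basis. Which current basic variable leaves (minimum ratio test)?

w2

Column q entries and ratios — w1: 29/3 = 29/3; w2: 26/5 = 26/5; w3: 26/2 = 13; w4: 29/3 = 29/3.
Smallest ratio is 26/5 in the row of w2, so w2 leaves.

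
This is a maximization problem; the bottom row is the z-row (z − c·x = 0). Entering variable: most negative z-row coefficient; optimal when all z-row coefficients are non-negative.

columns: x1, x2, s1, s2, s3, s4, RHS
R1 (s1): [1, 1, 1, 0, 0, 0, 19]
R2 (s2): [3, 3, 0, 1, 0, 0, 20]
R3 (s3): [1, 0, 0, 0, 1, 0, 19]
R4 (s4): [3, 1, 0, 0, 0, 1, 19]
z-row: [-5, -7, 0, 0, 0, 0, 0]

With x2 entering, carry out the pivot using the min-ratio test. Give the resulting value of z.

Ratio test on column x2 — row 1: 19/1 = 19; row 2: 20/3 = 20/3; row 3: entry 0 ≤ 0; row 4: 19/1 = 19. Minimum is 20/3 at row 2 (s2 leaves); pivot element 3.
Pivot on row 2; the z-row RHS becomes 0 − (-7)·(20/3) = 140/3.

140/3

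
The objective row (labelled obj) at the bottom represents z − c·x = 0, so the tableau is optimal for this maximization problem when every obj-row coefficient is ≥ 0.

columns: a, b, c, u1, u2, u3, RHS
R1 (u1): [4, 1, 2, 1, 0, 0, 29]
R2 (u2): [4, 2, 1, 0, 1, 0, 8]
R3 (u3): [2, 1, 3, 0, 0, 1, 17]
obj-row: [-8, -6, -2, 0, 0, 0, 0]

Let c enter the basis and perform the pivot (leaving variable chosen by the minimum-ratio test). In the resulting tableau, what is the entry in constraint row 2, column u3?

Ratio test on column c — row 1: 29/2 = 29/2; row 2: 8/1 = 8; row 3: 17/3 = 17/3. Minimum is 17/3 at row 3 (u3 leaves); pivot element 3.
Divide row 3 by 3; eliminate column c from the other rows.
Row 2 update in column u3: 0 − 1·(1/3) = -1/3.

-1/3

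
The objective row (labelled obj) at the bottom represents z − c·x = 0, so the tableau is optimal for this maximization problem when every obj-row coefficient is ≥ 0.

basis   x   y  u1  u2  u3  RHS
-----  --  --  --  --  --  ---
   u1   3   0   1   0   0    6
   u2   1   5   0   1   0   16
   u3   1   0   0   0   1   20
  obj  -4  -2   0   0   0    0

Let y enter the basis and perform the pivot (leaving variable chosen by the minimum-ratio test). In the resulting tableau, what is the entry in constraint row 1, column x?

3

Ratio test on column y — row 1: entry 0 ≤ 0; row 2: 16/5 = 16/5; row 3: entry 0 ≤ 0. Minimum is 16/5 at row 2 (u2 leaves); pivot element 5.
Divide row 2 by 5; eliminate column y from the other rows.
Row 1 update in column x: 3 − 0·(1/5) = 3.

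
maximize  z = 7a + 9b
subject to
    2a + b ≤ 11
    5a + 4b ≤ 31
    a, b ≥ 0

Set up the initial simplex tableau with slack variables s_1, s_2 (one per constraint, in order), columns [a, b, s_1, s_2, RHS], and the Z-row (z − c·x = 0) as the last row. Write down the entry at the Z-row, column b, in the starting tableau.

-9

The Z-row carries the negated objective coefficients: the b entry is -9.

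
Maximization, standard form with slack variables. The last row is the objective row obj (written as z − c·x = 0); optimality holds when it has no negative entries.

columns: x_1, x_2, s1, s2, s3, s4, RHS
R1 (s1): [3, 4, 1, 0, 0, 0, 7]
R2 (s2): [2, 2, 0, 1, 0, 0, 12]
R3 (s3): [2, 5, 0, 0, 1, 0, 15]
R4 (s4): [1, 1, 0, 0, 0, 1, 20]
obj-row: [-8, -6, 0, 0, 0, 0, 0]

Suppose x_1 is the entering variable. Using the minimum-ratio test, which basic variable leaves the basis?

Column x_1 entries and ratios — s1: 7/3 = 7/3; s2: 12/2 = 6; s3: 15/2 = 15/2; s4: 20/1 = 20.
Smallest ratio is 7/3 in the row of s1, so s1 leaves.

s1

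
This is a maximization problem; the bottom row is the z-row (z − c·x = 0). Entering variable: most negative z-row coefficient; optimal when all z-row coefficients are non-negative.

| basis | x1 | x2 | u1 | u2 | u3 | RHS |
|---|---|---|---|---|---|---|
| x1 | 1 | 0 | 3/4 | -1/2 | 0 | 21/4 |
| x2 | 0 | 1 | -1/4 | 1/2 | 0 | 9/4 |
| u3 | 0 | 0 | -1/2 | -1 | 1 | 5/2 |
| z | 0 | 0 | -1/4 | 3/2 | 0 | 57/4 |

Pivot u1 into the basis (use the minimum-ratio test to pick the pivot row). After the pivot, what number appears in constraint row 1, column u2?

Ratio test on column u1 — row 1: (21/4)/(3/4) = 7; row 2: entry -1/4 ≤ 0; row 3: entry -1/2 ≤ 0. Minimum is 7 at row 1 (x1 leaves); pivot element 3/4.
Divide row 1 by 3/4; eliminate column u1 from the other rows.
In the new row 1, the u2 entry is the old entry divided by the pivot: (-1/2)/(3/4) = -2/3.

-2/3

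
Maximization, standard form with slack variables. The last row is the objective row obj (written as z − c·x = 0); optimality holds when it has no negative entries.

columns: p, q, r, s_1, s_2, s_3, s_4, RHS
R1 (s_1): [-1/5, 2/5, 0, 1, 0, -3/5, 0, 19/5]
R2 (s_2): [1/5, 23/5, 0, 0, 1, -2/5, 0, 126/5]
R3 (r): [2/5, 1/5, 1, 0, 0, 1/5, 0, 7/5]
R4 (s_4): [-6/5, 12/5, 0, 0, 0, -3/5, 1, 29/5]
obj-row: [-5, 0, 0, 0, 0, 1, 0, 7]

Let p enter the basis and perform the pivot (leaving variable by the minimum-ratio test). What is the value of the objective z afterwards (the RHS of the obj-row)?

49/2

Ratio test on column p — row 1: entry -1/5 ≤ 0; row 2: (126/5)/(1/5) = 126; row 3: (7/5)/(2/5) = 7/2; row 4: entry -6/5 ≤ 0. Minimum is 7/2 at row 3 (r leaves); pivot element 2/5.
Pivot on row 3; the obj-row RHS becomes 7 − (-5)·(7/2) = 49/2.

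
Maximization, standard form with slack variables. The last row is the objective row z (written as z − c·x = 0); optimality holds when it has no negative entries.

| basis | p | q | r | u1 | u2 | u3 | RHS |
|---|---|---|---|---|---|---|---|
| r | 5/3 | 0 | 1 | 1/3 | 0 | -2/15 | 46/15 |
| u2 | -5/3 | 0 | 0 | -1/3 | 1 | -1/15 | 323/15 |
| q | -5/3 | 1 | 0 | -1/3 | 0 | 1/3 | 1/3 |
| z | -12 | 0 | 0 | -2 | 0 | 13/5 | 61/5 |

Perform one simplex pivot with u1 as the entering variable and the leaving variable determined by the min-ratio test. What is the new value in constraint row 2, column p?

0

Ratio test on column u1 — row 1: (46/15)/(1/3) = 46/5; row 2: entry -1/3 ≤ 0; row 3: entry -1/3 ≤ 0. Minimum is 46/5 at row 1 (r leaves); pivot element 1/3.
Divide row 1 by 1/3; eliminate column u1 from the other rows.
Row 2 update in column p: -5/3 − (-1/3)·5 = 0.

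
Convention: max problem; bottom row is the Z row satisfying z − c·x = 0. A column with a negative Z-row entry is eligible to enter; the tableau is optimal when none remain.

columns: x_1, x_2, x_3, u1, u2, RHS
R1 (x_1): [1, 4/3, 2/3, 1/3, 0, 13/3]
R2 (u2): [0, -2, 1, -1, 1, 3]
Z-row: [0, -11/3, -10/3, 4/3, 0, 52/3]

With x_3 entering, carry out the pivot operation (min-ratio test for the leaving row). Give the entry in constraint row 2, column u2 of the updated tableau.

1

Ratio test on column x_3 — row 1: (13/3)/(2/3) = 13/2; row 2: 3/1 = 3. Minimum is 3 at row 2 (u2 leaves); pivot element 1.
Divide row 2 by 1; eliminate column x_3 from the other rows.
In the new row 2, the u2 entry is the old entry divided by the pivot: 1/1 = 1.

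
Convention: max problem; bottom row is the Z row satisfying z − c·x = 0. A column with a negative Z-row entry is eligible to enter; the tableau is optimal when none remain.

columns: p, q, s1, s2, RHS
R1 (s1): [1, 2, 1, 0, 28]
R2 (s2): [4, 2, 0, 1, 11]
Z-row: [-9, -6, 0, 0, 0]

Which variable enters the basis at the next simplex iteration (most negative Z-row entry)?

p

Negative Z-row entries: p: -9, q: -6.
The most negative is -9 in column p, so p enters.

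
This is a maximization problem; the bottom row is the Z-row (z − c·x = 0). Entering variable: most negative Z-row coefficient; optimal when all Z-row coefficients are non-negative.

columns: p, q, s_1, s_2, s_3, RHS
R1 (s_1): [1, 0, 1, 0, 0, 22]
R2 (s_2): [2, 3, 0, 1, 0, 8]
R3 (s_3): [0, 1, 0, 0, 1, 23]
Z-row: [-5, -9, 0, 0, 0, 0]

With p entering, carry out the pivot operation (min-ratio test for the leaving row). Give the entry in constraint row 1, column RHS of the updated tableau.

Ratio test on column p — row 1: 22/1 = 22; row 2: 8/2 = 4; row 3: entry 0 ≤ 0. Minimum is 4 at row 2 (s_2 leaves); pivot element 2.
Divide row 2 by 2; eliminate column p from the other rows.
Row 1 update in column RHS: 22 − 1·4 = 18.

18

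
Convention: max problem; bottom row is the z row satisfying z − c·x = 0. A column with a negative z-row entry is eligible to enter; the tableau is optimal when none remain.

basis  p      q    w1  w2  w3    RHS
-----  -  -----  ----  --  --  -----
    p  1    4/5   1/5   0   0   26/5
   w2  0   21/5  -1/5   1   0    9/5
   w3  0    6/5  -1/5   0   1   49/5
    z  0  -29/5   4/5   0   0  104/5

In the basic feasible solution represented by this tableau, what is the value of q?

q is not in the basis, so in the current basic feasible solution q = 0.

0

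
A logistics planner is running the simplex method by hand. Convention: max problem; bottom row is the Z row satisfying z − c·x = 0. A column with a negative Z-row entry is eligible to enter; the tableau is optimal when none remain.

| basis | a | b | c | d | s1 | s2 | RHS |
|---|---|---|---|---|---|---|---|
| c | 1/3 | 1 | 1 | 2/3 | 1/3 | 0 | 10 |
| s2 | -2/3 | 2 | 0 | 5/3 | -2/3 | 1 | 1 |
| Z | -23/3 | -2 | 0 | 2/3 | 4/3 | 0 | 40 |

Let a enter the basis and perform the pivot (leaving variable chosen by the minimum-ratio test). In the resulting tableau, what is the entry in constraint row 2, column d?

Ratio test on column a — row 1: 10/(1/3) = 30; row 2: entry -2/3 ≤ 0. Minimum is 30 at row 1 (c leaves); pivot element 1/3.
Divide row 1 by 1/3; eliminate column a from the other rows.
Row 2 update in column d: 5/3 − (-2/3)·2 = 3.

3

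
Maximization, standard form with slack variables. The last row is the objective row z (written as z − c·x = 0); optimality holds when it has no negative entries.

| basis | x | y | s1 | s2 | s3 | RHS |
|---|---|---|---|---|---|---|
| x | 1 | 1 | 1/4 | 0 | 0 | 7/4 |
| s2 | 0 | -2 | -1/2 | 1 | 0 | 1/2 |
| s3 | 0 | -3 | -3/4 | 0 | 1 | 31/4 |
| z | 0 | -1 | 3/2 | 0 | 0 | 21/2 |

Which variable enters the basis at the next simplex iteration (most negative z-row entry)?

y

Negative z-row entries: y: -1.
The most negative is -1 in column y, so y enters.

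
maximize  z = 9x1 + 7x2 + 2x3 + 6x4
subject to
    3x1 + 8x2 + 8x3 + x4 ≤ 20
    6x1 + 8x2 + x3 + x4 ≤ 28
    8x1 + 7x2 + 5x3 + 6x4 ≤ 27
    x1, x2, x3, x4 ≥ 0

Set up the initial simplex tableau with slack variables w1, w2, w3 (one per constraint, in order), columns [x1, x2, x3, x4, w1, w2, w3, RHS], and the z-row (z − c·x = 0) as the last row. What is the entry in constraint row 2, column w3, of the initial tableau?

0

Slack w3 belongs to constraint 3; its column is the unit vector e_3, so the entry in row 2 is 0.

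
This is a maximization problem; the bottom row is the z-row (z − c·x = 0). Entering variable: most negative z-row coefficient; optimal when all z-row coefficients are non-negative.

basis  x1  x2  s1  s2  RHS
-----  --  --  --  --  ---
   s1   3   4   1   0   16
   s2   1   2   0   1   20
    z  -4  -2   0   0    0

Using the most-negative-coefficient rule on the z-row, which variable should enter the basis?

Negative z-row entries: x1: -4, x2: -2.
The most negative is -4 in column x1, so x1 enters.

x1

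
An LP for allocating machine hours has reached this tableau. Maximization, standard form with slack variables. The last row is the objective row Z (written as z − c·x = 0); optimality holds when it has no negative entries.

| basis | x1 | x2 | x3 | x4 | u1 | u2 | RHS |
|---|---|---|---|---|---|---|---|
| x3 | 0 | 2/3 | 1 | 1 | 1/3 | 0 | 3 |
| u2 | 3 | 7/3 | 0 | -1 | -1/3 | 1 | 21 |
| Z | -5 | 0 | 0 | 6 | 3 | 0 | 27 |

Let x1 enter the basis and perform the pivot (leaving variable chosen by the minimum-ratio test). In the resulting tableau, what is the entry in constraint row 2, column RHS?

7

Ratio test on column x1 — row 1: entry 0 ≤ 0; row 2: 21/3 = 7. Minimum is 7 at row 2 (u2 leaves); pivot element 3.
Divide row 2 by 3; eliminate column x1 from the other rows.
In the new row 2, the RHS entry is the old entry divided by the pivot: 21/3 = 7.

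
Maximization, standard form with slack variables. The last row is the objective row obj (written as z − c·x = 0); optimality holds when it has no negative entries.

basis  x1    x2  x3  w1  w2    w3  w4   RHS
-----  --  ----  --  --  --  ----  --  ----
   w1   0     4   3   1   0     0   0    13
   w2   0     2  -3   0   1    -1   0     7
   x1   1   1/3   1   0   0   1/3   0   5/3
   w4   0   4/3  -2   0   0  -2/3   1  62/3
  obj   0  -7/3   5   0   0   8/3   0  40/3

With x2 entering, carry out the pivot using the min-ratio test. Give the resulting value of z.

251/12

Ratio test on column x2 — row 1: 13/4 = 13/4; row 2: 7/2 = 7/2; row 3: (5/3)/(1/3) = 5; row 4: (62/3)/(4/3) = 31/2. Minimum is 13/4 at row 1 (w1 leaves); pivot element 4.
Pivot on row 1; the obj-row RHS becomes 40/3 − (-7/3)·(13/4) = 251/12.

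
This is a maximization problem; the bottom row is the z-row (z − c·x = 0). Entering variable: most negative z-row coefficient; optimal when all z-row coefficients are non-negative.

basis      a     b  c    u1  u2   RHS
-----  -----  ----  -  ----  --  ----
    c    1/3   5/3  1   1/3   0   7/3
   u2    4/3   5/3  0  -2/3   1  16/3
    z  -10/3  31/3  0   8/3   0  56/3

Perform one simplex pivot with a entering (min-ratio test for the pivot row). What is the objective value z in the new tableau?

32

Ratio test on column a — row 1: (7/3)/(1/3) = 7; row 2: (16/3)/(4/3) = 4. Minimum is 4 at row 2 (u2 leaves); pivot element 4/3.
Pivot on row 2; the z-row RHS becomes 56/3 − (-10/3)·4 = 32.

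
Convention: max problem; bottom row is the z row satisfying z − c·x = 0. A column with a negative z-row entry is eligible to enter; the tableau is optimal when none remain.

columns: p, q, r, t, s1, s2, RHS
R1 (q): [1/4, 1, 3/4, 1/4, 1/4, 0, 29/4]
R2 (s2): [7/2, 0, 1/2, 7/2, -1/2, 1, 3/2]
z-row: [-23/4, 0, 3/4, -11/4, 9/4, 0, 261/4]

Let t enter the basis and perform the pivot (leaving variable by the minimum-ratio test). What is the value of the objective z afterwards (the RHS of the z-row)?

465/7

Ratio test on column t — row 1: (29/4)/(1/4) = 29; row 2: (3/2)/(7/2) = 3/7. Minimum is 3/7 at row 2 (s2 leaves); pivot element 7/2.
Pivot on row 2; the z-row RHS becomes 261/4 − (-11/4)·(3/7) = 465/7.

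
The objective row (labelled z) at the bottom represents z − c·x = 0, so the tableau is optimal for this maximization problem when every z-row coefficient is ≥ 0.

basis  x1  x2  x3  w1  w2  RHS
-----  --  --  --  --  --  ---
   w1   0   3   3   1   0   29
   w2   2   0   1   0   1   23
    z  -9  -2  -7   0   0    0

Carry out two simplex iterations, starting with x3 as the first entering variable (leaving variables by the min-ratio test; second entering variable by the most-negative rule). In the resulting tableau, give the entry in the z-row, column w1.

Ratio test on column x3 — row 1: 29/3 = 29/3; row 2: 23/1 = 23. Minimum is 29/3 at row 1 (w1 leaves); pivot element 3.
Divide row 1 by 3; eliminate column x3 from the other rows.
Second iteration: most negative z-row entry is -9 in column x1, so x1 enters.
Ratio test on column x1 — row 1: entry 0 ≤ 0; row 2: (40/3)/2 = 20/3. Minimum is 20/3 at row 2 (w2 leaves); pivot element 2.
Divide row 2 by 2; eliminate column x1 from the other rows.
After both pivots, the entry at the z-row, column w1 is 5/6.

5/6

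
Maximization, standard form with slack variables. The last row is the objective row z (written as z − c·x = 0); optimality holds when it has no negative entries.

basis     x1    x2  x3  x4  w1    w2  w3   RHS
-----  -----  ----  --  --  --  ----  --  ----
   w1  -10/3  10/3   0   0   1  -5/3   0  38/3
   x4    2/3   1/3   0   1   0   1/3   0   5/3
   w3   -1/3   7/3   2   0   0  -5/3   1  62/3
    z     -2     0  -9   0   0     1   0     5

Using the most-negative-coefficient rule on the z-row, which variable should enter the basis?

x3

Negative z-row entries: x1: -2, x3: -9.
The most negative is -9 in column x3, so x3 enters.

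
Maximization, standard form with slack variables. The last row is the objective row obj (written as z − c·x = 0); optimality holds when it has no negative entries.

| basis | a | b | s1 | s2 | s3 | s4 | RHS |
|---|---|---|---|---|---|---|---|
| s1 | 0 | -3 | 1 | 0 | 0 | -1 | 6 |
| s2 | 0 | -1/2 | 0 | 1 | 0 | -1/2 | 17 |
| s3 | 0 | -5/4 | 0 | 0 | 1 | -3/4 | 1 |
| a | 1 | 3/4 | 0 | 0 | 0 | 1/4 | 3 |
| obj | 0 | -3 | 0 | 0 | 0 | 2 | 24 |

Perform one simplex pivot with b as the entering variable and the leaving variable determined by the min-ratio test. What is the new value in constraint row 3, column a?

Ratio test on column b — row 1: entry -3 ≤ 0; row 2: entry -1/2 ≤ 0; row 3: entry -5/4 ≤ 0; row 4: 3/(3/4) = 4. Minimum is 4 at row 4 (a leaves); pivot element 3/4.
Divide row 4 by 3/4; eliminate column b from the other rows.
Row 3 update in column a: 0 − (-5/4)·(4/3) = 5/3.

5/3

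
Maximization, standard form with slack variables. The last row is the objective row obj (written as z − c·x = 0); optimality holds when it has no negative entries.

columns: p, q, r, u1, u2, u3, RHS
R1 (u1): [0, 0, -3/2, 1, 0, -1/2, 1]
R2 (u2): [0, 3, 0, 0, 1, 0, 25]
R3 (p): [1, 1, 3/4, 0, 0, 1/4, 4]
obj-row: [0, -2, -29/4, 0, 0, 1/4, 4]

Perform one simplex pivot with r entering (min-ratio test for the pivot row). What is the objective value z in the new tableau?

Ratio test on column r — row 1: entry -3/2 ≤ 0; row 2: entry 0 ≤ 0; row 3: 4/(3/4) = 16/3. Minimum is 16/3 at row 3 (p leaves); pivot element 3/4.
Pivot on row 3; the obj-row RHS becomes 4 − (-29/4)·(16/3) = 128/3.

128/3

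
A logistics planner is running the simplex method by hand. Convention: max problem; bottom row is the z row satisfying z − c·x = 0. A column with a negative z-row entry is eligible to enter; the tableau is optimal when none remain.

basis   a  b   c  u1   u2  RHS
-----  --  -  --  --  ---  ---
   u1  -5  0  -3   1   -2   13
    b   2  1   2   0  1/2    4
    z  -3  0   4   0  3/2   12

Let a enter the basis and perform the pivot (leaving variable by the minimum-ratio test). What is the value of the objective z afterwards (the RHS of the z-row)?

Ratio test on column a — row 1: entry -5 ≤ 0; row 2: 4/2 = 2. Minimum is 2 at row 2 (b leaves); pivot element 2.
Pivot on row 2; the z-row RHS becomes 12 − (-3)·2 = 18.

18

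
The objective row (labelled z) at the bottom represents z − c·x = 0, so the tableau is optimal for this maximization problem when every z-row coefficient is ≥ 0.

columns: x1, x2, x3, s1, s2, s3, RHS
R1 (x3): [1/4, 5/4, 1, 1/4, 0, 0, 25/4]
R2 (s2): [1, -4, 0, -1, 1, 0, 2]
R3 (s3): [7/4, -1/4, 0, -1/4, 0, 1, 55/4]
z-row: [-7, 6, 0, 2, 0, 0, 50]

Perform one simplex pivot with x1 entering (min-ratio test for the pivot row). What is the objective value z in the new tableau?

Ratio test on column x1 — row 1: (25/4)/(1/4) = 25; row 2: 2/1 = 2; row 3: (55/4)/(7/4) = 55/7. Minimum is 2 at row 2 (s2 leaves); pivot element 1.
Pivot on row 2; the z-row RHS becomes 50 − (-7)·2 = 64.

64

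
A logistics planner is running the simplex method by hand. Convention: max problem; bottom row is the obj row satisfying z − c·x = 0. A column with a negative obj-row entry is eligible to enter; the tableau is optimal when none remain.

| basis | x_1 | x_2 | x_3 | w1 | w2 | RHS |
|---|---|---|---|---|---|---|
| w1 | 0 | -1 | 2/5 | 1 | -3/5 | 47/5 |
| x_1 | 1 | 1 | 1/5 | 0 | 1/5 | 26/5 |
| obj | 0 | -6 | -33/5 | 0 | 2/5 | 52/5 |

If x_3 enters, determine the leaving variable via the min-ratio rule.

w1

Column x_3 entries and ratios — w1: (47/5)/(2/5) = 47/2; x_1: (26/5)/(1/5) = 26.
Smallest ratio is 47/2 in the row of w1, so w1 leaves.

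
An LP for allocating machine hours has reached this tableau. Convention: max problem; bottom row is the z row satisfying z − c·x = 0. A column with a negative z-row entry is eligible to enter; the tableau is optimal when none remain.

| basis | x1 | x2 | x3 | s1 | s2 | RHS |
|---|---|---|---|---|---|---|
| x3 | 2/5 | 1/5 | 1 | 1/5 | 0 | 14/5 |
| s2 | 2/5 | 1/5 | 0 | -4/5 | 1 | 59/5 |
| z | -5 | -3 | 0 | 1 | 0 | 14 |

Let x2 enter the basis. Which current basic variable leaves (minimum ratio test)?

x3

Column x2 entries and ratios — x3: (14/5)/(1/5) = 14; s2: (59/5)/(1/5) = 59.
Smallest ratio is 14 in the row of x3, so x3 leaves.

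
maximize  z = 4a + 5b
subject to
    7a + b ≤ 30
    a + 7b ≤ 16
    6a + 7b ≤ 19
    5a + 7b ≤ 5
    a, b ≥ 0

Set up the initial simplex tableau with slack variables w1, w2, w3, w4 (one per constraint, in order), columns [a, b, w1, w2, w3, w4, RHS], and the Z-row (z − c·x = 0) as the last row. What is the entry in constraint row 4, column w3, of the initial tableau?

Slack w3 belongs to constraint 3; its column is the unit vector e_3, so the entry in row 4 is 0.

0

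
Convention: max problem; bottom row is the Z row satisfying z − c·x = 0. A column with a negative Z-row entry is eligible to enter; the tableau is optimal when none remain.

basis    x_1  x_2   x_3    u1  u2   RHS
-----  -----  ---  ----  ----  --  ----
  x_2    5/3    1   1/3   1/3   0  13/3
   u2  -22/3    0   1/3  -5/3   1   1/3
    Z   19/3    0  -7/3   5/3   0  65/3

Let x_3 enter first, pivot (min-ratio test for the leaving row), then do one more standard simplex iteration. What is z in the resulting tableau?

44

Ratio test on column x_3 — row 1: (13/3)/(1/3) = 13; row 2: (1/3)/(1/3) = 1. Minimum is 1 at row 2 (u2 leaves); pivot element 1/3.
Pivot on row 2; the Z-row RHS becomes 65/3 − (-7/3)·1 = 24.
Next entering variable (most negative Z-row entry -45): x_1.
Ratio test on column x_1 — row 1: 4/9 = 4/9; row 2: entry -22 ≤ 0. Minimum is 4/9 at row 1 (x_2 leaves); pivot element 9.
After the second pivot the Z-row RHS is 24 − (-45)·(4/9) = 44.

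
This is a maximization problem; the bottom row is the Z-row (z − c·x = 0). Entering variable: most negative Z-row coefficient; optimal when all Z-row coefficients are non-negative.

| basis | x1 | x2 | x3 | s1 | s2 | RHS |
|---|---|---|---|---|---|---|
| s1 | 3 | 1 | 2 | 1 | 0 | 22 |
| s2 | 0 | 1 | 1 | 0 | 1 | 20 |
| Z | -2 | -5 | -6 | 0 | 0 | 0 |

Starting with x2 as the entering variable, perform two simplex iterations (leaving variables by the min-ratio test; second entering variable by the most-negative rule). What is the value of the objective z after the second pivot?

304/3

Ratio test on column x2 — row 1: 22/1 = 22; row 2: 20/1 = 20. Minimum is 20 at row 2 (s2 leaves); pivot element 1.
Pivot on row 2; the Z-row RHS becomes 0 − (-5)·20 = 100.
Next entering variable (most negative Z-row entry -2): x1.
Ratio test on column x1 — row 1: 2/3 = 2/3; row 2: entry 0 ≤ 0. Minimum is 2/3 at row 1 (s1 leaves); pivot element 3.
After the second pivot the Z-row RHS is 100 − (-2)·(2/3) = 304/3.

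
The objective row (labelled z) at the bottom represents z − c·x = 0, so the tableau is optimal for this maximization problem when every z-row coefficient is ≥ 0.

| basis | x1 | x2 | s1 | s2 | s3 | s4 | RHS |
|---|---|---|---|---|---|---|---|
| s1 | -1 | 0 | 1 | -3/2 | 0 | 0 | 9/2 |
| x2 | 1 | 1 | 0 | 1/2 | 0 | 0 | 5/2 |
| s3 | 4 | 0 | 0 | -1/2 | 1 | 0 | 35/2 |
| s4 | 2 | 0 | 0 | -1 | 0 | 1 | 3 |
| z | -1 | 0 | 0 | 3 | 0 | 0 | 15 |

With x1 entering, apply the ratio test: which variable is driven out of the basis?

s4

Column x1 entries and ratios — s1: -1 ≤ 0, skip; x2: (5/2)/1 = 5/2; s3: (35/2)/4 = 35/8; s4: 3/2 = 3/2.
Smallest ratio is 3/2 in the row of s4, so s4 leaves.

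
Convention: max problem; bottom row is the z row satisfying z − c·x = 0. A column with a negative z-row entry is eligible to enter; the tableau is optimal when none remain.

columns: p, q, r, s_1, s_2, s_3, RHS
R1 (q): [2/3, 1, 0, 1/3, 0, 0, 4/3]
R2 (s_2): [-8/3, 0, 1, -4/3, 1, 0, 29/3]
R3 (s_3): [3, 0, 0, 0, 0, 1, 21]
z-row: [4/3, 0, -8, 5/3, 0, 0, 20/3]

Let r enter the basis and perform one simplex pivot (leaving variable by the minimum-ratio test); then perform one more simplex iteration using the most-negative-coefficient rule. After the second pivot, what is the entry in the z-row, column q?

30

Ratio test on column r — row 1: entry 0 ≤ 0; row 2: (29/3)/1 = 29/3; row 3: entry 0 ≤ 0. Minimum is 29/3 at row 2 (s_2 leaves); pivot element 1.
Divide row 2 by 1; eliminate column r from the other rows.
Second iteration: most negative z-row entry is -20 in column p, so p enters.
Ratio test on column p — row 1: (4/3)/(2/3) = 2; row 2: entry -8/3 ≤ 0; row 3: 21/3 = 7. Minimum is 2 at row 1 (q leaves); pivot element 2/3.
Divide row 1 by 2/3; eliminate column p from the other rows.
After both pivots, the entry at the z-row, column q is 30.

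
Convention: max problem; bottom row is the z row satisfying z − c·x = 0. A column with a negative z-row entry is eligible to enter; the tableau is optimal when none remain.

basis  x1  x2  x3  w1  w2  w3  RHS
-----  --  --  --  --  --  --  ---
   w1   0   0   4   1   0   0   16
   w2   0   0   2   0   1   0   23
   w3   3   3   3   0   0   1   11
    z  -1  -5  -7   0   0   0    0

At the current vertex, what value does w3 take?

11

w3 is basic (row 3); its value is the RHS of that row, 11.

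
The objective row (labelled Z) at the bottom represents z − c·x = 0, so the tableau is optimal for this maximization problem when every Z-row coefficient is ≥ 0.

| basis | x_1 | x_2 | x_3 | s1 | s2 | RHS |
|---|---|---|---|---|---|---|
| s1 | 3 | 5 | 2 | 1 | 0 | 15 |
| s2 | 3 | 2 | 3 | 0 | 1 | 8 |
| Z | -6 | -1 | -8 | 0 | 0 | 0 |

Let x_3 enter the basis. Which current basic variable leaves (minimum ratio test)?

s2

Column x_3 entries and ratios — s1: 15/2 = 15/2; s2: 8/3 = 8/3.
Smallest ratio is 8/3 in the row of s2, so s2 leaves.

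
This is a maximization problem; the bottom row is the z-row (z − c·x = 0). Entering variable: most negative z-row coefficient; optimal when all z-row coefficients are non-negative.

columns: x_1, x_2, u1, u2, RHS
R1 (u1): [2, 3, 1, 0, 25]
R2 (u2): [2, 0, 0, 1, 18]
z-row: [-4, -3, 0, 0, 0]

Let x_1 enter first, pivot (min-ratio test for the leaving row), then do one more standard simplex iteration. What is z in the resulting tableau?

43

Ratio test on column x_1 — row 1: 25/2 = 25/2; row 2: 18/2 = 9. Minimum is 9 at row 2 (u2 leaves); pivot element 2.
Pivot on row 2; the z-row RHS becomes 0 − (-4)·9 = 36.
Next entering variable (most negative z-row entry -3): x_2.
Ratio test on column x_2 — row 1: 7/3 = 7/3; row 2: entry 0 ≤ 0. Minimum is 7/3 at row 1 (u1 leaves); pivot element 3.
After the second pivot the z-row RHS is 36 − (-3)·(7/3) = 43.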